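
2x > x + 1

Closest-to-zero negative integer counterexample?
Testing negative integers from -1 downward:
x = -1: LHS = 2·(-1) = -2, RHS = (-1) + 1 = 0; -2 > 0 — FAILS  ← closest negative counterexample to 0

Answer: x = -1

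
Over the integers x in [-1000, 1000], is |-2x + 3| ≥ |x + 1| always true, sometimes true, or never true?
Holds at x = 0: LHS = |-2·0 + 3| = |3| = 3, RHS = |0 + 1| = |1| = 1; 3 ≥ 1 — holds
Fails at x = 1: LHS = |-2·1 + 3| = |1| = 1, RHS = |1 + 1| = |2| = 2; 1 ≥ 2 — FAILS
It is satisfied by some integers in the range but not all.

Answer: Sometimes true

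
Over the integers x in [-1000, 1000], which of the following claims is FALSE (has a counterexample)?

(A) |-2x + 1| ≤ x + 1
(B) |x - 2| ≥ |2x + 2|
(A) x = -1: LHS = |-2·(-1) + 1| = |3| = 3, RHS = (-1) + 1 = 0; 3 ≤ 0 — FAILS
(B) x = 1: LHS = |1 - 2| = |-1| = 1, RHS = |2·1 + 2| = |4| = 4; 1 ≥ 4 — FAILS

Answer: Both A and B are false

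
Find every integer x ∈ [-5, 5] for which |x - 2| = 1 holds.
Holds for: {1, 3}
Fails for: {-5, -4, -3, -2, -1, 0, 2, 4, 5}

Answer: {1, 3}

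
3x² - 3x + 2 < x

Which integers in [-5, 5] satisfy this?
Over all integers in [-5, 5], LHS − RHS is smallest at x = 1, where it equals 1:
x = 1: LHS = 3·1² - 3·1 + 2 = 2; 2 < 1 — FAILS
At the ends of the range:
x = -5: LHS = 3·(-5)² - 3·(-5) + 2 = 92; 92 < -5 — FAILS
x = 5: LHS = 3·5² - 3·5 + 2 = 62; 62 < 5 — FAILS
Hence LHS − RHS is never negative, i.e. LHS ≥ RHS throughout, so the claimed relation (<) fails for every integer in [-5, 5].

Answer: None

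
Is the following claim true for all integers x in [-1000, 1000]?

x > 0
The claim fails at x = 0:
x = 0: 0 > 0 — FAILS

Because a single integer refutes it, the statement is false.

Answer: False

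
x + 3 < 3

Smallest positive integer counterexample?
Testing positive integers:
x = 1: LHS = 1 + 3 = 4; 4 < 3 — FAILS  ← smallest positive counterexample

Answer: x = 1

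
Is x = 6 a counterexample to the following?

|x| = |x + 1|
Substitute x = 6 into the relation:
x = 6: LHS = |6| = 6, RHS = |6 + 1| = |7| = 7; 6 = 7 — FAILS

Since the claim fails at x = 6, this value is a counterexample.

Answer: Yes, x = 6 is a counterexample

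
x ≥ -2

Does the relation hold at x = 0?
x = 0: 0 ≥ -2 — holds

The relation is satisfied at x = 0.

Answer: Yes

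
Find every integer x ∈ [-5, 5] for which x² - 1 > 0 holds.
Holds for: {-5, -4, -3, -2, 2, 3, 4, 5}
Fails for: {-1, 0, 1}

Answer: {-5, -4, -3, -2, 2, 3, 4, 5}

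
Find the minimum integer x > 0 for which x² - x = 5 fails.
Testing positive integers:
x = 1: LHS = 1² - 1 = 0; 0 = 5 — FAILS  ← smallest positive counterexample

Answer: x = 1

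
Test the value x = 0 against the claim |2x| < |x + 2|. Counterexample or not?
Substitute x = 0 into the relation:
x = 0: LHS = |2·0| = |0| = 0, RHS = |0 + 2| = |2| = 2; 0 < 2 — holds

The claim holds here, so x = 0 is not a counterexample. (A counterexample exists elsewhere, e.g. x = -1.)

Answer: No, x = 0 is not a counterexample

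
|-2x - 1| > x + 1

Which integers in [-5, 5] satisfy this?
Holds for: {-5, -4, -3, -2, -1, 1, 2, 3, 4, 5}
Fails for: {0}

Answer: {-5, -4, -3, -2, -1, 1, 2, 3, 4, 5}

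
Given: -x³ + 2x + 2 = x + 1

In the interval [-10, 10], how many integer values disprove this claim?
Counterexamples in [-10, 10]: {-10, -9, -8, -7, -6, -5, -4, -3, -2, -1, 0, 1, 2, 3, 4, 5, 6, 7, 8, 9, 10}.

Counting them gives 21 values.

Answer: 21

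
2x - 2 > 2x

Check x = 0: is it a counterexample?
Substitute x = 0 into the relation:
x = 0: LHS = 2·0 - 2 = -2, RHS = 2·0 = 0; -2 > 0 — FAILS

Since the claim fails at x = 0, this value is a counterexample.

Answer: Yes, x = 0 is a counterexample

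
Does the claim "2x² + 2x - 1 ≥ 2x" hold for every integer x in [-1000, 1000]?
The claim fails at x = 0:
x = 0: LHS = 2·0² + 2·0 - 1 = -1, RHS = 2·0 = 0; -1 ≥ 0 — FAILS

Because a single integer refutes it, the statement is false.

Answer: False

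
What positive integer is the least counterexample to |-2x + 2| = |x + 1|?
Testing positive integers:
x = 1: LHS = |-2·1 + 2| = |0| = 0, RHS = |1 + 1| = |2| = 2; 0 = 2 — FAILS  ← smallest positive counterexample

Answer: x = 1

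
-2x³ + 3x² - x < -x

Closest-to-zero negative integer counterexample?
Testing negative integers from -1 downward:
x = -1: LHS = -2·(-1)³ + 3·(-1)² - (-1) = 6, RHS = -(-1) = 1; 6 < 1 — FAILS  ← closest negative counterexample to 0

Answer: x = -1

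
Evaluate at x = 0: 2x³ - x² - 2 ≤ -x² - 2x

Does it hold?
x = 0: LHS = 2·0³ - 0² - 2 = -2, RHS = -0² - 2·0 = 0; -2 ≤ 0 — holds

The relation is satisfied at x = 0.

Answer: Yes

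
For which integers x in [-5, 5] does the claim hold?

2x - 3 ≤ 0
Holds for: {-5, -4, -3, -2, -1, 0, 1}
Fails for: {2, 3, 4, 5}

Answer: {-5, -4, -3, -2, -1, 0, 1}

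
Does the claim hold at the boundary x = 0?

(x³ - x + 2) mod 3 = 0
x = 0: LHS = (0³ - 0 + 2) mod 3 = 2 mod 3 = 2; 2 = 0 — FAILS

The relation fails at x = 0, so x = 0 is a counterexample.

Answer: No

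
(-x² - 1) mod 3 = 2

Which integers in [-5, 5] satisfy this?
Holds for: {-3, 0, 3}
Fails for: {-5, -4, -2, -1, 1, 2, 4, 5}

Answer: {-3, 0, 3}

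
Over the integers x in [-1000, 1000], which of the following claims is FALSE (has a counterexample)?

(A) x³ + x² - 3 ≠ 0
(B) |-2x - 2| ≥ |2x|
(A) Track d = LHS − RHS over the integers in [-1000, 1000]. Equality would need d = 0, but d changes sign only between consecutive integers, jumping over 0:
x = 1: LHS = 1³ + 1² - 3 = -1; -1 ≠ 0 — holds  (d = -1)
x = 2: LHS = 2³ + 2² - 3 = 9; 9 ≠ 0 — holds  (d = 9)
Away from these crossings d keeps a constant sign, and checking every integer in [-1000, 1000] confirms d ≠ 0 throughout. Hence the two sides are never equal, so the relation holds for every integer in [-1000, 1000].

(B) x = -1: LHS = |-2·(-1) - 2| = |0| = 0, RHS = |2·(-1)| = |-2| = 2; 0 ≥ 2 — FAILS

Only (B) has a counterexample.

Answer: B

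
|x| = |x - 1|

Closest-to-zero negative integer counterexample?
Testing negative integers from -1 downward:
x = -1: LHS = |-1| = 1, RHS = |(-1) - 1| = |-2| = 2; 1 = 2 — FAILS  ← closest negative counterexample to 0

Answer: x = -1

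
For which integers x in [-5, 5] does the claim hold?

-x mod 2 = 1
Holds for: {-5, -3, -1, 1, 3, 5}
Fails for: {-4, -2, 0, 2, 4}

Answer: {-5, -3, -1, 1, 3, 5}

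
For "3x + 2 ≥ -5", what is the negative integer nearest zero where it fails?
Testing negative integers from -1 downward:
x = -1: LHS = 3·(-1) + 2 = -1; -1 ≥ -5 — holds
x = -2: LHS = 3·(-2) + 2 = -4; -4 ≥ -5 — holds
x = -3: LHS = 3·(-3) + 2 = -7; -7 ≥ -5 — FAILS  ← closest negative counterexample to 0

Answer: x = -3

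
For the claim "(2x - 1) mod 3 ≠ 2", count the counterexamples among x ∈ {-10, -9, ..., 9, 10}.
Counterexamples in [-10, 10]: {-9, -6, -3, 0, 3, 6, 9}.

Counting them gives 7 values.

Answer: 7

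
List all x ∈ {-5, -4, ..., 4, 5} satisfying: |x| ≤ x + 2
Holds for: {-1, 0, 1, 2, 3, 4, 5}
Fails for: {-5, -4, -3, -2}

Answer: {-1, 0, 1, 2, 3, 4, 5}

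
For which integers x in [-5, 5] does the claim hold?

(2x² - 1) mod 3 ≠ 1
Holds for: {-3, 0, 3}
Fails for: {-5, -4, -2, -1, 1, 2, 4, 5}

Answer: {-3, 0, 3}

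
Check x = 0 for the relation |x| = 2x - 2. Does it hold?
x = 0: LHS = |0| = 0, RHS = 2·0 - 2 = -2; 0 = -2 — FAILS

The relation fails at x = 0, so x = 0 is a counterexample.

Answer: No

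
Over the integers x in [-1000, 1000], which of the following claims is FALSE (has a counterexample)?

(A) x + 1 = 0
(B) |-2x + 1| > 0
(A) x = 0: LHS = 0 + 1 = 1; 1 = 0 — FAILS

(B) Over all integers in [-1000, 1000], LHS − RHS is smallest at x = 0, where it equals 1:
x = 0: LHS = |-2·0 + 1| = |1| = 1; 1 > 0 — holds
At the ends of the range:
x = -1000: LHS = |-2·(-1000) + 1| = |2001| = 2001; 2001 > 0 — holds
x = 1000: LHS = |-2·1000 + 1| = |-1999| = 1999; 1999 > 0 — holds
Hence LHS − RHS is never zero or negative, i.e. LHS > RHS throughout, so the relation holds for every integer in [-1000, 1000].

Only (A) has a counterexample.

Answer: A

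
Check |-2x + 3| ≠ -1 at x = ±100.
x = 100: LHS = |-2·100 + 3| = |-197| = 197; 197 ≠ -1 — holds
x = -100: LHS = |-2·(-100) + 3| = |203| = 203; 203 ≠ -1 — holds

Answer: Yes, holds for both x = 100 and x = -100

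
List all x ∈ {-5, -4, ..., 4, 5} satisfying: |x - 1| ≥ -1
An absolute value is never negative, so the left side is ≥ 0 for every x, while the right side is -1. Tightest case in [-5, 5] is x = 1:
x = 1: LHS = |1 - 1| = |0| = 0; 0 ≥ -1 — holds
Hence LHS − RHS is never negative, i.e. LHS ≥ RHS throughout, so the relation holds for every integer in [-5, 5].

Answer: All integers in [-5, 5]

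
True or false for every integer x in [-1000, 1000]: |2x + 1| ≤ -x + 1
The claim fails at x = 1:
x = 1: LHS = |2·1 + 1| = |3| = 3, RHS = -1 + 1 = 0; 3 ≤ 0 — FAILS

Because a single integer refutes it, the statement is false.

Answer: False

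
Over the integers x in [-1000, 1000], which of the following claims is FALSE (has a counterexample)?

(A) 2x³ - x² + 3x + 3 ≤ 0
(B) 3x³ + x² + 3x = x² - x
(A) x = 0: LHS = 2·0³ - 0² + 3·0 + 3 = 3; 3 ≤ 0 — FAILS
(B) x = 1: LHS = 3·1³ + 1² + 3·1 = 7, RHS = 1² - 1 = 0; 7 = 0 — FAILS

Answer: Both A and B are false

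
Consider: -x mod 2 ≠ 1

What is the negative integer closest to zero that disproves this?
Testing negative integers from -1 downward:
x = -1: LHS = (-(-1)) mod 2 = 1 mod 2 = 1; 1 ≠ 1 — FAILS  ← closest negative counterexample to 0

Answer: x = -1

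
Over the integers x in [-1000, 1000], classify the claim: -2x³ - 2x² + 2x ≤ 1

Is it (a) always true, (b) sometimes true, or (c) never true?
Holds at x = 0: LHS = -2·0³ - 2·0² + 2·0 = 0; 0 ≤ 1 — holds
Fails at x = -2: LHS = -2·(-2)³ - 2·(-2)² + 2·(-2) = 4; 4 ≤ 1 — FAILS
It is satisfied by some integers in the range but not all.

Answer: Sometimes true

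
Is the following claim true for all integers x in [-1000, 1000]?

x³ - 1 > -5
The claim fails at x = -2:
x = -2: LHS = (-2)³ - 1 = -9; -9 > -5 — FAILS

Because a single integer refutes it, the statement is false.

Answer: False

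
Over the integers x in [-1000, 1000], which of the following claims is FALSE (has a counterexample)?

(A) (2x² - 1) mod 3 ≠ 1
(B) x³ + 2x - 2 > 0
(A) x = 1: LHS = (2·1² - 1) mod 3 = 1 mod 3 = 1; 1 ≠ 1 — FAILS
(B) x = 0: LHS = 0³ + 2·0 - 2 = -2; -2 > 0 — FAILS

Answer: Both A and B are false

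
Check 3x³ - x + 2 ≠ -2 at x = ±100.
x = 100: LHS = 3·100³ - 100 + 2 = 2999902; 2999902 ≠ -2 — holds
x = -100: LHS = 3·(-100)³ - (-100) + 2 = -2999898; -2999898 ≠ -2 — holds

Answer: Yes, holds for both x = 100 and x = -100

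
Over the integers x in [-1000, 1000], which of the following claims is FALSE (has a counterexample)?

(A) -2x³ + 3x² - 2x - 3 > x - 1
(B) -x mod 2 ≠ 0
(A) x = 0: LHS = -2·0³ + 3·0² - 2·0 - 3 = -3, RHS = 0 - 1 = -1; -3 > -1 — FAILS
(B) x = 0: LHS = (-0) mod 2 = 0 mod 2 = 0; 0 ≠ 0 — FAILS

Answer: Both A and B are false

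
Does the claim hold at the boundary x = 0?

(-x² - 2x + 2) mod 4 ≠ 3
x = 0: LHS = (-0² - 2·0 + 2) mod 4 = 2 mod 4 = 2; 2 ≠ 3 — holds

The relation is satisfied at x = 0.

Answer: Yes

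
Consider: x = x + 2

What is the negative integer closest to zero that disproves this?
Testing negative integers from -1 downward:
x = -1: RHS = (-1) + 2 = 1; -1 = 1 — FAILS  ← closest negative counterexample to 0

Answer: x = -1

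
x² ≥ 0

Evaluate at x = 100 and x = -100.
x = 100: LHS = 100² = 10000; 10000 ≥ 0 — holds
x = -100: LHS = (-100)² = 10000; 10000 ≥ 0 — holds

Answer: Yes, holds for both x = 100 and x = -100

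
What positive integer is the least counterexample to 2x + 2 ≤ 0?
Testing positive integers:
x = 1: LHS = 2·1 + 2 = 4; 4 ≤ 0 — FAILS  ← smallest positive counterexample

Answer: x = 1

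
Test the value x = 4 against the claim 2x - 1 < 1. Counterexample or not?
Substitute x = 4 into the relation:
x = 4: LHS = 2·4 - 1 = 7; 7 < 1 — FAILS

Since the claim fails at x = 4, this value is a counterexample.

Answer: Yes, x = 4 is a counterexample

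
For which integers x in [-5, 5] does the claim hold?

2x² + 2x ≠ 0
Holds for: {-5, -4, -3, -2, 1, 2, 3, 4, 5}
Fails for: {-1, 0}

Answer: {-5, -4, -3, -2, 1, 2, 3, 4, 5}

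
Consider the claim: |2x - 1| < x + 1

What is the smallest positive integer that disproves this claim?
Testing positive integers:
x = 1: LHS = |2·1 - 1| = |1| = 1, RHS = 1 + 1 = 2; 1 < 2 — holds
x = 2: LHS = |2·2 - 1| = |3| = 3, RHS = 2 + 1 = 3; 3 < 3 — FAILS  ← smallest positive counterexample

Answer: x = 2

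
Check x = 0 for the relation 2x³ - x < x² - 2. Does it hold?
x = 0: LHS = 2·0³ - 0 = 0, RHS = 0² - 2 = -2; 0 < -2 — FAILS

The relation fails at x = 0, so x = 0 is a counterexample.

Answer: No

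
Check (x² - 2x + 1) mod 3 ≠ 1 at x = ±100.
x = 100: LHS = (100² - 2·100 + 1) mod 3 = 9801 mod 3 = 0; 0 ≠ 1 — holds
x = -100: LHS = ((-100)² - 2·(-100) + 1) mod 3 = 10201 mod 3 = 1; 1 ≠ 1 — FAILS

Answer: Partially: holds for x = 100, fails for x = -100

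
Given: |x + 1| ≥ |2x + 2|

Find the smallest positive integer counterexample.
Testing positive integers:
x = 1: LHS = |1 + 1| = |2| = 2, RHS = |2·1 + 2| = |4| = 4; 2 ≥ 4 — FAILS  ← smallest positive counterexample

Answer: x = 1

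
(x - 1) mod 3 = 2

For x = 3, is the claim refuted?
Substitute x = 3 into the relation:
x = 3: LHS = (3 - 1) mod 3 = 2 mod 3 = 2; 2 = 2 — holds

The claim holds here, so x = 3 is not a counterexample. (A counterexample exists elsewhere, e.g. x = 1.)

Answer: No, x = 3 is not a counterexample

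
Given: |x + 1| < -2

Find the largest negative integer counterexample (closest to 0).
Testing negative integers from -1 downward:
x = -1: LHS = |(-1) + 1| = |0| = 0; 0 < -2 — FAILS  ← closest negative counterexample to 0

Answer: x = -1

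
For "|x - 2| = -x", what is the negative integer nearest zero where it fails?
Testing negative integers from -1 downward:
x = -1: LHS = |(-1) - 2| = |-3| = 3, RHS = -(-1) = 1; 3 = 1 — FAILS  ← closest negative counterexample to 0

Answer: x = -1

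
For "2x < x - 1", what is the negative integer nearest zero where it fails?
Testing negative integers from -1 downward:
x = -1: LHS = 2·(-1) = -2, RHS = (-1) - 1 = -2; -2 < -2 — FAILS  ← closest negative counterexample to 0

Answer: x = -1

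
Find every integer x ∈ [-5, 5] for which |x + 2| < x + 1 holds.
Over all integers in [-5, 5], LHS − RHS is smallest at x = 0, where it equals 1:
x = 0: LHS = |0 + 2| = |2| = 2, RHS = 0 + 1 = 1; 2 < 1 — FAILS
At the ends of the range:
x = -5: LHS = |(-5) + 2| = |-3| = 3, RHS = (-5) + 1 = -4; 3 < -4 — FAILS
x = 5: LHS = |5 + 2| = |7| = 7, RHS = 5 + 1 = 6; 7 < 6 — FAILS
Hence LHS − RHS is never negative, i.e. LHS ≥ RHS throughout, so the claimed relation (<) fails for every integer in [-5, 5].

Answer: None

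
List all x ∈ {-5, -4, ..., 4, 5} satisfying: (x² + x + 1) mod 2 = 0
For a polynomial with integer coefficients, its value mod 2 depends only on x mod 2, so it suffices to check one representative of each residue class, x = 0, 1:
x = 0: LHS = (0² + 0 + 1) mod 2 = 1 mod 2 = 1; 1 = 0 — FAILS
x = 1: LHS = (1² + 1 + 1) mod 2 = 3 mod 2 = 1; 1 = 0 — FAILS
The relation fails in every residue class, so the claimed relation (=) fails for every integer in [-5, 5].

Answer: None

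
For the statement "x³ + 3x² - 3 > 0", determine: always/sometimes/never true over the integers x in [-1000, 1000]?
Holds at x = 1: LHS = 1³ + 3·1² - 3 = 1; 1 > 0 — holds
Fails at x = 0: LHS = 0³ + 3·0² - 3 = -3; -3 > 0 — FAILS
It is satisfied by some integers in the range but not all.

Answer: Sometimes true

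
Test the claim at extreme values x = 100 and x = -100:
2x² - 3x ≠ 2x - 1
x = 100: LHS = 2·100² - 3·100 = 19700, RHS = 2·100 - 1 = 199; 19700 ≠ 199 — holds
x = -100: LHS = 2·(-100)² - 3·(-100) = 20300, RHS = 2·(-100) - 1 = -201; 20300 ≠ -201 — holds

Answer: Yes, holds for both x = 100 and x = -100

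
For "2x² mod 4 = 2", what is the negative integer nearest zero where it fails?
Testing negative integers from -1 downward:
x = -1: LHS = (2·(-1)²) mod 4 = 2 mod 4 = 2; 2 = 2 — holds
x = -2: LHS = (2·(-2)²) mod 4 = 8 mod 4 = 0; 0 = 2 — FAILS  ← closest negative counterexample to 0

Answer: x = -2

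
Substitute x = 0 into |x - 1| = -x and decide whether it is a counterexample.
Substitute x = 0 into the relation:
x = 0: LHS = |0 - 1| = |-1| = 1, RHS = -0 = 0; 1 = 0 — FAILS

Since the claim fails at x = 0, this value is a counterexample.

Answer: Yes, x = 0 is a counterexample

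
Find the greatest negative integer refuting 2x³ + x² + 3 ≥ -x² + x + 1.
Testing negative integers from -1 downward:
x = -1: LHS = 2·(-1)³ + (-1)² + 3 = 2, RHS = -(-1)² + (-1) + 1 = -1; 2 ≥ -1 — holds
x = -2: LHS = 2·(-2)³ + (-2)² + 3 = -9, RHS = -(-2)² + (-2) + 1 = -5; -9 ≥ -5 — FAILS  ← closest negative counterexample to 0

Answer: x = -2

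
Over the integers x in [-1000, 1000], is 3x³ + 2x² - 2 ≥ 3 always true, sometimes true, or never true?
Holds at x = 1: LHS = 3·1³ + 2·1² - 2 = 3; 3 ≥ 3 — holds
Fails at x = 0: LHS = 3·0³ + 2·0² - 2 = -2; -2 ≥ 3 — FAILS
It is satisfied by some integers in the range but not all.

Answer: Sometimes true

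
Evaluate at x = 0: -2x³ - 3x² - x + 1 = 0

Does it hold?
x = 0: LHS = -2·0³ - 3·0² - 0 + 1 = 1; 1 = 0 — FAILS

The relation fails at x = 0, so x = 0 is a counterexample.

Answer: No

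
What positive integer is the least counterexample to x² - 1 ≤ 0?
Testing positive integers:
x = 1: LHS = 1² - 1 = 0; 0 ≤ 0 — holds
x = 2: LHS = 2² - 1 = 3; 3 ≤ 0 — FAILS  ← smallest positive counterexample

Answer: x = 2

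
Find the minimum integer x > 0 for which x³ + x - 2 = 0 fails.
Testing positive integers:
x = 1: LHS = 1³ + 1 - 2 = 0; 0 = 0 — holds
x = 2: LHS = 2³ + 2 - 2 = 8; 8 = 0 — FAILS  ← smallest positive counterexample

Answer: x = 2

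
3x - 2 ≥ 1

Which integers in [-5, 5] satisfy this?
Holds for: {1, 2, 3, 4, 5}
Fails for: {-5, -4, -3, -2, -1, 0}

Answer: {1, 2, 3, 4, 5}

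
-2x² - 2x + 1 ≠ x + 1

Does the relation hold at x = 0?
x = 0: LHS = -2·0² - 2·0 + 1 = 1, RHS = 0 + 1 = 1; 1 ≠ 1 — FAILS

The relation fails at x = 0, so x = 0 is a counterexample.

Answer: No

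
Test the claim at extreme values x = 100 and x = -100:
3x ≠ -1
x = 100: LHS = 3·100 = 300; 300 ≠ -1 — holds
x = -100: LHS = 3·(-100) = -300; -300 ≠ -1 — holds

Answer: Yes, holds for both x = 100 and x = -100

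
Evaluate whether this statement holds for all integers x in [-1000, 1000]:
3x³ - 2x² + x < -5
The claim fails at x = 0:
x = 0: LHS = 3·0³ - 2·0² + 0 = 0; 0 < -5 — FAILS

Because a single integer refutes it, the statement is false.

Answer: False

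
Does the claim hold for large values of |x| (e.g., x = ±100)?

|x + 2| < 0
x = 100: LHS = |100 + 2| = |102| = 102; 102 < 0 — FAILS
x = -100: LHS = |(-100) + 2| = |-98| = 98; 98 < 0 — FAILS

Answer: No, fails for both x = 100 and x = -100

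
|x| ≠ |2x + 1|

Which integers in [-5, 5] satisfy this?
Holds for: {-5, -4, -3, -2, 0, 1, 2, 3, 4, 5}
Fails for: {-1}

Answer: {-5, -4, -3, -2, 0, 1, 2, 3, 4, 5}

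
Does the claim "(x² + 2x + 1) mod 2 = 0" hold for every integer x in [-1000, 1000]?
The claim fails at x = 0:
x = 0: LHS = (0² + 2·0 + 1) mod 2 = 1 mod 2 = 1; 1 = 0 — FAILS

Because a single integer refutes it, the statement is false.

Answer: False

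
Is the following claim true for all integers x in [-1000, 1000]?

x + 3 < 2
The claim fails at x = 0:
x = 0: LHS = 0 + 3 = 3; 3 < 2 — FAILS

Because a single integer refutes it, the statement is false.

Answer: False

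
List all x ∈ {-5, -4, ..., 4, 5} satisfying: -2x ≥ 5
Holds for: {-5, -4, -3}
Fails for: {-2, -1, 0, 1, 2, 3, 4, 5}

Answer: {-5, -4, -3}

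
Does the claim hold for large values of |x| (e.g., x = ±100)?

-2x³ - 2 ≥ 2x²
x = 100: LHS = -2·100³ - 2 = -2000002, RHS = 2·100² = 20000; -2000002 ≥ 20000 — FAILS
x = -100: LHS = -2·(-100)³ - 2 = 1999998, RHS = 2·(-100)² = 20000; 1999998 ≥ 20000 — holds

Answer: Partially: fails for x = 100, holds for x = -100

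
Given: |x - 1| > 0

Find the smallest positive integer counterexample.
Testing positive integers:
x = 1: LHS = |1 - 1| = |0| = 0; 0 > 0 — FAILS  ← smallest positive counterexample

Answer: x = 1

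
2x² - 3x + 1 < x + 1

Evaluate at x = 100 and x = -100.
x = 100: LHS = 2·100² - 3·100 + 1 = 19701, RHS = 100 + 1 = 101; 19701 < 101 — FAILS
x = -100: LHS = 2·(-100)² - 3·(-100) + 1 = 20301, RHS = (-100) + 1 = -99; 20301 < -99 — FAILS

Answer: No, fails for both x = 100 and x = -100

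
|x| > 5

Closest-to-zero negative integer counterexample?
Testing negative integers from -1 downward:
x = -1: LHS = |-1| = 1; 1 > 5 — FAILS  ← closest negative counterexample to 0

Answer: x = -1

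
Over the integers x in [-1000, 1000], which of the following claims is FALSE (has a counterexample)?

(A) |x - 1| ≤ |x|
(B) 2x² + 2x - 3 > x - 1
(A) x = 0: LHS = |0 - 1| = |-1| = 1, RHS = |0| = 0; 1 ≤ 0 — FAILS
(B) x = 0: LHS = 2·0² + 2·0 - 3 = -3, RHS = 0 - 1 = -1; -3 > -1 — FAILS

Answer: Both A and B are false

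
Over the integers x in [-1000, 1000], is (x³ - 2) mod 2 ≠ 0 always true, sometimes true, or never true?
Holds at x = 1: LHS = (1³ - 2) mod 2 = (-1) mod 2 = 1; 1 ≠ 0 — holds
Fails at x = 0: LHS = (0³ - 2) mod 2 = (-2) mod 2 = 0; 0 ≠ 0 — FAILS
It is satisfied by some integers in the range but not all.

Answer: Sometimes true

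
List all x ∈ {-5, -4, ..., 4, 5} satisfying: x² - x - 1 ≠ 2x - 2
Track d = LHS − RHS over the integers in [-5, 5]. Equality would need d = 0, but d changes sign only between consecutive integers, jumping over 0:
x = 0: LHS = 0² - 0 - 1 = -1, RHS = 2·0 - 2 = -2; -1 ≠ -2 — holds  (d = 1)
x = 1: LHS = 1² - 1 - 1 = -1, RHS = 2·1 - 2 = 0; -1 ≠ 0 — holds  (d = -1)
x = 2: LHS = 2² - 2 - 1 = 1, RHS = 2·2 - 2 = 2; 1 ≠ 2 — holds  (d = -1)
x = 3: LHS = 3² - 3 - 1 = 5, RHS = 2·3 - 2 = 4; 5 ≠ 4 — holds  (d = 1)
Away from these crossings d keeps a constant sign, and checking every integer in [-5, 5] confirms d ≠ 0 throughout. Hence the two sides are never equal, so the relation holds for every integer in [-5, 5].

Answer: All integers in [-5, 5]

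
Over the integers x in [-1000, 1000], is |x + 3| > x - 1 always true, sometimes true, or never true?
Over all integers in [-1000, 1000], LHS − RHS is smallest at x = 0, where it equals 4:
x = 0: LHS = |0 + 3| = |3| = 3, RHS = 0 - 1 = -1; 3 > -1 — holds
At the ends of the range:
x = -1000: LHS = |(-1000) + 3| = |-997| = 997, RHS = (-1000) - 1 = -1001; 997 > -1001 — holds
x = 1000: LHS = |1000 + 3| = |1003| = 1003, RHS = 1000 - 1 = 999; 1003 > 999 — holds
Hence LHS − RHS is never zero or negative, i.e. LHS > RHS throughout, so the relation holds for every integer in [-1000, 1000].

No counterexample exists.

Answer: Always true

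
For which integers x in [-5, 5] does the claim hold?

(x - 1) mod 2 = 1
Holds for: {-4, -2, 0, 2, 4}
Fails for: {-5, -3, -1, 1, 3, 5}

Answer: {-4, -2, 0, 2, 4}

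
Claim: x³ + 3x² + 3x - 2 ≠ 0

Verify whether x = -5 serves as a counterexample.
Substitute x = -5 into the relation:
x = -5: LHS = (-5)³ + 3·(-5)² + 3·(-5) - 2 = -67; -67 ≠ 0 — holds

The relation holds at x = -5, so it is not a counterexample.

Answer: No, x = -5 is not a counterexample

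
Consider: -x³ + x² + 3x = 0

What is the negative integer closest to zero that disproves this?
Testing negative integers from -1 downward:
x = -1: LHS = -(-1)³ + (-1)² + 3·(-1) = -1; -1 = 0 — FAILS  ← closest negative counterexample to 0

Answer: x = -1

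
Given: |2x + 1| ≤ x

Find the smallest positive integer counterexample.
Testing positive integers:
x = 1: LHS = |2·1 + 1| = |3| = 3; 3 ≤ 1 — FAILS  ← smallest positive counterexample

Answer: x = 1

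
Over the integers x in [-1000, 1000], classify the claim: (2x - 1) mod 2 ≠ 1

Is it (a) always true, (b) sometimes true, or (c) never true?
For a polynomial with integer coefficients, its value mod 2 depends only on x mod 2, so it suffices to check one representative of each residue class, x = 0, 1:
x = 0: LHS = (2·0 - 1) mod 2 = (-1) mod 2 = 1; 1 ≠ 1 — FAILS
x = 1: LHS = (2·1 - 1) mod 2 = 1 mod 2 = 1; 1 ≠ 1 — FAILS
The relation fails in every residue class, so the claimed relation (≠) fails for every integer in [-1000, 1000].

No integer in the range satisfies it.

Answer: Never true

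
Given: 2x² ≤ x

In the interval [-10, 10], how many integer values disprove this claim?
Counterexamples in [-10, 10]: {-10, -9, -8, -7, -6, -5, -4, -3, -2, -1, 1, 2, 3, 4, 5, 6, 7, 8, 9, 10}.

Counting them gives 20 values.

Answer: 20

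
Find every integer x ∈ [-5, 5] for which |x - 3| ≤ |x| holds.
Holds for: {2, 3, 4, 5}
Fails for: {-5, -4, -3, -2, -1, 0, 1}

Answer: {2, 3, 4, 5}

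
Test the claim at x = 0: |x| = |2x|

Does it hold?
x = 0: LHS = |0| = 0, RHS = |2·0| = |0| = 0; 0 = 0 — holds

The relation is satisfied at x = 0.

Answer: Yes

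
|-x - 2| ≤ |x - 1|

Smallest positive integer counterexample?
Testing positive integers:
x = 1: LHS = |-1 - 2| = |-3| = 3, RHS = |1 - 1| = |0| = 0; 3 ≤ 0 — FAILS  ← smallest positive counterexample

Answer: x = 1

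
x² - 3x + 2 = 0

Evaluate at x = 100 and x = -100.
x = 100: LHS = 100² - 3·100 + 2 = 9702; 9702 = 0 — FAILS
x = -100: LHS = (-100)² - 3·(-100) + 2 = 10302; 10302 = 0 — FAILS

Answer: No, fails for both x = 100 and x = -100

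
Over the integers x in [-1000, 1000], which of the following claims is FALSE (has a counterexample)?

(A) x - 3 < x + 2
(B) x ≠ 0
(A) Over all integers in [-1000, 1000], LHS − RHS is largest at x = 0, where it equals -5:
x = 0: LHS = 0 - 3 = -3, RHS = 0 + 2 = 2; -3 < 2 — holds
At the ends of the range:
x = -1000: LHS = (-1000) - 3 = -1003, RHS = (-1000) + 2 = -998; -1003 < -998 — holds
x = 1000: LHS = 1000 - 3 = 997, RHS = 1000 + 2 = 1002; 997 < 1002 — holds
Hence LHS − RHS is never zero or positive, i.e. LHS < RHS throughout, so the relation holds for every integer in [-1000, 1000].

(B) x = 0: 0 ≠ 0 — FAILS

Only (B) has a counterexample.

Answer: B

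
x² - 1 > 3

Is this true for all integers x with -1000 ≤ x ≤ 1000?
The claim fails at x = 0:
x = 0: LHS = 0² - 1 = -1; -1 > 3 — FAILS

Because a single integer refutes it, the statement is false.

Answer: False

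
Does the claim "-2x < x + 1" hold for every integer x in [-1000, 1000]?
The claim fails at x = -1:
x = -1: LHS = -2·(-1) = 2, RHS = (-1) + 1 = 0; 2 < 0 — FAILS

Because a single integer refutes it, the statement is false.

Answer: False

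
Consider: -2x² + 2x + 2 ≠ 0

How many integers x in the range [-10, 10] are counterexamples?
Track d = LHS − RHS over the integers in [-10, 10]. Equality would need d = 0, but d changes sign only between consecutive integers, jumping over 0:
x = -1: LHS = -2·(-1)² + 2·(-1) + 2 = -2; -2 ≠ 0 — holds  (d = -2)
x = 0: LHS = -2·0² + 2·0 + 2 = 2; 2 ≠ 0 — holds  (d = 2)
x = 1: LHS = -2·1² + 2·1 + 2 = 2; 2 ≠ 0 — holds  (d = 2)
x = 2: LHS = -2·2² + 2·2 + 2 = -2; -2 ≠ 0 — holds  (d = -2)
Away from these crossings d keeps a constant sign, and checking every integer in [-10, 10] confirms d ≠ 0 throughout. Hence the two sides are never equal, so the relation holds for every integer in [-10, 10].

No counterexample appears in that range.

Answer: 0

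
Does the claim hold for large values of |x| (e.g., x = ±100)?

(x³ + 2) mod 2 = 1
x = 100: LHS = (100³ + 2) mod 2 = 1000002 mod 2 = 0; 0 = 1 — FAILS
x = -100: LHS = ((-100)³ + 2) mod 2 = (-999998) mod 2 = 0; 0 = 1 — FAILS

Answer: No, fails for both x = 100 and x = -100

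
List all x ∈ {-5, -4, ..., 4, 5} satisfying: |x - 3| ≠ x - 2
Track d = LHS − RHS over the integers in [-5, 5]. Equality would need d = 0, but d changes sign only between consecutive integers, jumping over 0:
x = 2: LHS = |2 - 3| = |-1| = 1, RHS = 2 - 2 = 0; 1 ≠ 0 — holds  (d = 1)
x = 3: LHS = |3 - 3| = |0| = 0, RHS = 3 - 2 = 1; 0 ≠ 1 — holds  (d = -1)
Away from these crossings d keeps a constant sign, and checking every integer in [-5, 5] confirms d ≠ 0 throughout. Hence the two sides are never equal, so the relation holds for every integer in [-5, 5].

Answer: All integers in [-5, 5]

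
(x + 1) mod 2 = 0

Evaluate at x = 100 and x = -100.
x = 100: LHS = (100 + 1) mod 2 = 101 mod 2 = 1; 1 = 0 — FAILS
x = -100: LHS = ((-100) + 1) mod 2 = (-99) mod 2 = 1; 1 = 0 — FAILS

Answer: No, fails for both x = 100 and x = -100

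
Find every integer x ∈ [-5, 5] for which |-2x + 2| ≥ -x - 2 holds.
Over all integers in [-5, 5], LHS − RHS is smallest at x = 1, where it equals 3:
x = 1: LHS = |-2·1 + 2| = |0| = 0, RHS = -1 - 2 = -3; 0 ≥ -3 — holds
At the ends of the range:
x = -5: LHS = |-2·(-5) + 2| = |12| = 12, RHS = -(-5) - 2 = 3; 12 ≥ 3 — holds
x = 5: LHS = |-2·5 + 2| = |-8| = 8, RHS = -5 - 2 = -7; 8 ≥ -7 — holds
Hence LHS − RHS is never negative, i.e. LHS ≥ RHS throughout, so the relation holds for every integer in [-5, 5].

Answer: All integers in [-5, 5]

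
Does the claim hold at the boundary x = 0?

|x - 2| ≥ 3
x = 0: LHS = |0 - 2| = |-2| = 2; 2 ≥ 3 — FAILS

The relation fails at x = 0, so x = 0 is a counterexample.

Answer: No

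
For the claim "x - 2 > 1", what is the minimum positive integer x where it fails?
Testing positive integers:
x = 1: LHS = 1 - 2 = -1; -1 > 1 — FAILS  ← smallest positive counterexample

Answer: x = 1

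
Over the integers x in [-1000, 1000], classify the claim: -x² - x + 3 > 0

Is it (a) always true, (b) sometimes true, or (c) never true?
Holds at x = 0: LHS = -0² - 0 + 3 = 3; 3 > 0 — holds
Fails at x = 2: LHS = -2² - 2 + 3 = -3; -3 > 0 — FAILS
It is satisfied by some integers in the range but not all.

Answer: Sometimes true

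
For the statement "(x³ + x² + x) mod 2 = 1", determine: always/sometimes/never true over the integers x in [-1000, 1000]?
Holds at x = 1: LHS = (1³ + 1² + 1) mod 2 = 3 mod 2 = 1; 1 = 1 — holds
Fails at x = 0: LHS = (0³ + 0² + 0) mod 2 = 0 mod 2 = 0; 0 = 1 — FAILS
It is satisfied by some integers in the range but not all.

Answer: Sometimes true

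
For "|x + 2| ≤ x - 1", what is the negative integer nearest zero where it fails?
Testing negative integers from -1 downward:
x = -1: LHS = |(-1) + 2| = |1| = 1, RHS = (-1) - 1 = -2; 1 ≤ -2 — FAILS  ← closest negative counterexample to 0

Answer: x = -1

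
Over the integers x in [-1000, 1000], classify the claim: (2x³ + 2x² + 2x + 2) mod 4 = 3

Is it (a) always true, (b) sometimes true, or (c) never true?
For a polynomial with integer coefficients, its value mod 4 depends only on x mod 4, so it suffices to check one representative of each residue class, x = 0, 1, 2, 3:
x = 0: LHS = (2·0³ + 2·0² + 2·0 + 2) mod 4 = 2 mod 4 = 2; 2 = 3 — FAILS
x = 1: LHS = (2·1³ + 2·1² + 2·1 + 2) mod 4 = 8 mod 4 = 0; 0 = 3 — FAILS
x = 2: LHS = (2·2³ + 2·2² + 2·2 + 2) mod 4 = 30 mod 4 = 2; 2 = 3 — FAILS
x = 3: LHS = (2·3³ + 2·3² + 2·3 + 2) mod 4 = 80 mod 4 = 0; 0 = 3 — FAILS
The relation fails in every residue class, so the claimed relation (=) fails for every integer in [-1000, 1000].

No integer in the range satisfies it.

Answer: Never true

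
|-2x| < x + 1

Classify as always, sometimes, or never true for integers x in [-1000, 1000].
Holds at x = 0: LHS = |-2·0| = |0| = 0, RHS = 0 + 1 = 1; 0 < 1 — holds
Fails at x = 1: LHS = |-2·1| = |-2| = 2, RHS = 1 + 1 = 2; 2 < 2 — FAILS
It is satisfied by some integers in the range but not all.

Answer: Sometimes true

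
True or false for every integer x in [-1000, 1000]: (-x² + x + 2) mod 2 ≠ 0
The claim fails at x = 0:
x = 0: LHS = (-0² + 0 + 2) mod 2 = 2 mod 2 = 0; 0 ≠ 0 — FAILS

Because a single integer refutes it, the statement is false.

Answer: False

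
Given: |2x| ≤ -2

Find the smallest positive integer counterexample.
Testing positive integers:
x = 1: LHS = |2·1| = |2| = 2; 2 ≤ -2 — FAILS  ← smallest positive counterexample

Answer: x = 1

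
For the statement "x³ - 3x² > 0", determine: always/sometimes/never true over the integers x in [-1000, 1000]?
Holds at x = 4: LHS = 4³ - 3·4² = 16; 16 > 0 — holds
Fails at x = 0: LHS = 0³ - 3·0² = 0; 0 > 0 — FAILS
It is satisfied by some integers in the range but not all.

Answer: Sometimes true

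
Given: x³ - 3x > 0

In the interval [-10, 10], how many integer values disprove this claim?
Counterexamples in [-10, 10]: {-10, -9, -8, -7, -6, -5, -4, -3, -2, 0, 1}.

Counting them gives 11 values.

Answer: 11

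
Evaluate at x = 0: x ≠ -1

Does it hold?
x = 0: 0 ≠ -1 — holds

The relation is satisfied at x = 0.

Answer: Yes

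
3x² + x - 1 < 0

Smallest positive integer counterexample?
Testing positive integers:
x = 1: LHS = 3·1² + 1 - 1 = 3; 3 < 0 — FAILS  ← smallest positive counterexample

Answer: x = 1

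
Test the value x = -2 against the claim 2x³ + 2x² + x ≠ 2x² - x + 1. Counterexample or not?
Substitute x = -2 into the relation:
x = -2: LHS = 2·(-2)³ + 2·(-2)² + (-2) = -10, RHS = 2·(-2)² - (-2) + 1 = 11; -10 ≠ 11 — holds

The relation holds at x = -2, so it is not a counterexample.

Answer: No, x = -2 is not a counterexample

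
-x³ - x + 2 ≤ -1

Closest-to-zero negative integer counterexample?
Testing negative integers from -1 downward:
x = -1: LHS = -(-1)³ - (-1) + 2 = 4; 4 ≤ -1 — FAILS  ← closest negative counterexample to 0

Answer: x = -1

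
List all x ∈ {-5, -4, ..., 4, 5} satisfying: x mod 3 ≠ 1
Holds for: {-4, -3, -1, 0, 2, 3, 5}
Fails for: {-5, -2, 1, 4}

Answer: {-4, -3, -1, 0, 2, 3, 5}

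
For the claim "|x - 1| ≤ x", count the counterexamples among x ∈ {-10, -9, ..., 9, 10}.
Counterexamples in [-10, 10]: {-10, -9, -8, -7, -6, -5, -4, -3, -2, -1, 0}.

Counting them gives 11 values.

Answer: 11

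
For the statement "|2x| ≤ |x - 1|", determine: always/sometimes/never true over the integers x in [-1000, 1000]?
Holds at x = 0: LHS = |2·0| = |0| = 0, RHS = |0 - 1| = |-1| = 1; 0 ≤ 1 — holds
Fails at x = 1: LHS = |2·1| = |2| = 2, RHS = |1 - 1| = |0| = 0; 2 ≤ 0 — FAILS
It is satisfied by some integers in the range but not all.

Answer: Sometimes true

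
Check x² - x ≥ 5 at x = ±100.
x = 100: LHS = 100² - 100 = 9900; 9900 ≥ 5 — holds
x = -100: LHS = (-100)² - (-100) = 10100; 10100 ≥ 5 — holds

Answer: Yes, holds for both x = 100 and x = -100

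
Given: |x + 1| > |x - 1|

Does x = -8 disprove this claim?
Substitute x = -8 into the relation:
x = -8: LHS = |(-8) + 1| = |-7| = 7, RHS = |(-8) - 1| = |-9| = 9; 7 > 9 — FAILS

Since the claim fails at x = -8, this value is a counterexample.

Answer: Yes, x = -8 is a counterexample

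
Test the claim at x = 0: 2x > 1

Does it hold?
x = 0: LHS = 2·0 = 0; 0 > 1 — FAILS

The relation fails at x = 0, so x = 0 is a counterexample.

Answer: No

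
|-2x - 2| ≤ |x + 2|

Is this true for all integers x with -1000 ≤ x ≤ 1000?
The claim fails at x = 1:
x = 1: LHS = |-2·1 - 2| = |-4| = 4, RHS = |1 + 2| = |3| = 3; 4 ≤ 3 — FAILS

Because a single integer refutes it, the statement is false.

Answer: False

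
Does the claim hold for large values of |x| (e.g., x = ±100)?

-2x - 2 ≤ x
x = 100: LHS = -2·100 - 2 = -202; -202 ≤ 100 — holds
x = -100: LHS = -2·(-100) - 2 = 198; 198 ≤ -100 — FAILS

Answer: Partially: holds for x = 100, fails for x = -100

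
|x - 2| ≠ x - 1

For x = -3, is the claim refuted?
Substitute x = -3 into the relation:
x = -3: LHS = |(-3) - 2| = |-5| = 5, RHS = (-3) - 1 = -4; 5 ≠ -4 — holds

The relation holds at x = -3, so it is not a counterexample.

Answer: No, x = -3 is not a counterexample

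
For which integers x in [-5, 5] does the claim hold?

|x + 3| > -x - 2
Holds for: {-2, -1, 0, 1, 2, 3, 4, 5}
Fails for: {-5, -4, -3}

Answer: {-2, -1, 0, 1, 2, 3, 4, 5}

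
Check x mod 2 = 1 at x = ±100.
x = 100: LHS = 100 mod 2 = 0; 0 = 1 — FAILS
x = -100: LHS = (-100) mod 2 = 0; 0 = 1 — FAILS

Answer: No, fails for both x = 100 and x = -100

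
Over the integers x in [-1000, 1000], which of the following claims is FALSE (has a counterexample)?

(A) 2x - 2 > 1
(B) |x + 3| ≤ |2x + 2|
(A) x = 0: LHS = 2·0 - 2 = -2; -2 > 1 — FAILS
(B) x = 0: LHS = |0 + 3| = |3| = 3, RHS = |2·0 + 2| = |2| = 2; 3 ≤ 2 — FAILS

Answer: Both A and B are false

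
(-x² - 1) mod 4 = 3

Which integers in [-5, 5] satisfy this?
Holds for: {-4, -2, 0, 2, 4}
Fails for: {-5, -3, -1, 1, 3, 5}

Answer: {-4, -2, 0, 2, 4}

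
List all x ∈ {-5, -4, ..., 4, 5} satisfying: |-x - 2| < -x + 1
Holds for: {-5, -4, -3, -2, -1}
Fails for: {0, 1, 2, 3, 4, 5}

Answer: {-5, -4, -3, -2, -1}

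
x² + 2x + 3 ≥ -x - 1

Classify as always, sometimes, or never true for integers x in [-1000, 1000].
Over all integers in [-1000, 1000], LHS − RHS is smallest at x = -1, where it equals 2:
x = -1: LHS = (-1)² + 2·(-1) + 3 = 2, RHS = -(-1) - 1 = 0; 2 ≥ 0 — holds
At the ends of the range:
x = -1000: LHS = (-1000)² + 2·(-1000) + 3 = 998003, RHS = -(-1000) - 1 = 999; 998003 ≥ 999 — holds
x = 1000: LHS = 1000² + 2·1000 + 3 = 1002003, RHS = -1000 - 1 = -1001; 1002003 ≥ -1001 — holds
Hence LHS − RHS is never negative, i.e. LHS ≥ RHS throughout, so the relation holds for every integer in [-1000, 1000].

No counterexample exists.

Answer: Always true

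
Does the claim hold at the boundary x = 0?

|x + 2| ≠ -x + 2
x = 0: LHS = |0 + 2| = |2| = 2, RHS = -0 + 2 = 2; 2 ≠ 2 — FAILS

The relation fails at x = 0, so x = 0 is a counterexample.

Answer: No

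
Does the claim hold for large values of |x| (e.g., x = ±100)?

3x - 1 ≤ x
x = 100: LHS = 3·100 - 1 = 299; 299 ≤ 100 — FAILS
x = -100: LHS = 3·(-100) - 1 = -301; -301 ≤ -100 — holds

Answer: Partially: fails for x = 100, holds for x = -100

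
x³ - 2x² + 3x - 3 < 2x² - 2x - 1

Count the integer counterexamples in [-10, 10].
Counterexamples in [-10, 10]: {1, 2, 3, 4, 5, 6, 7, 8, 9, 10}.

Counting them gives 10 values.

Answer: 10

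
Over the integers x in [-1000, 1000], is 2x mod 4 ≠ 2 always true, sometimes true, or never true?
Holds at x = 0: LHS = (2·0) mod 4 = 0 mod 4 = 0; 0 ≠ 2 — holds
Fails at x = 1: LHS = (2·1) mod 4 = 2 mod 4 = 2; 2 ≠ 2 — FAILS
It is satisfied by some integers in the range but not all.

Answer: Sometimes true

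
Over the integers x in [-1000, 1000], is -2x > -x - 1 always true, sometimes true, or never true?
Holds at x = 0: LHS = -2·0 = 0, RHS = -0 - 1 = -1; 0 > -1 — holds
Fails at x = 1: LHS = -2·1 = -2, RHS = -1 - 1 = -2; -2 > -2 — FAILS
It is satisfied by some integers in the range but not all.

Answer: Sometimes true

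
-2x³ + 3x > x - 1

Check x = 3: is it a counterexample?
Substitute x = 3 into the relation:
x = 3: LHS = -2·3³ + 3·3 = -45, RHS = 3 - 1 = 2; -45 > 2 — FAILS

Since the claim fails at x = 3, this value is a counterexample.

Answer: Yes, x = 3 is a counterexample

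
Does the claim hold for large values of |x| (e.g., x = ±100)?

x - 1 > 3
x = 100: LHS = 100 - 1 = 99; 99 > 3 — holds
x = -100: LHS = (-100) - 1 = -101; -101 > 3 — FAILS

Answer: Partially: holds for x = 100, fails for x = -100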